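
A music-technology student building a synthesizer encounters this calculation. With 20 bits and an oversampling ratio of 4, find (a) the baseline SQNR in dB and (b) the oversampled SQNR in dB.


Step 1 — baseline SQNR at Nyquist:
SQNR_base = 6.02*N + 1.76
          = 6.02*20 + 1.76
          = 122.16 dB

Step 2 — oversampling processing gain:
G = 10*log10(OSR) = 10*log10(4) = 6.02 dB

Step 3 — total:
SQNR_total = 122.16 + 6.02 = 128.18 dB

Base SQNR = 122.16 dB; oversampled SQNR = 128.18 dB


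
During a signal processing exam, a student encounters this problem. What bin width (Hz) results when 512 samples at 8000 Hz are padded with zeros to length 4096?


Frequency resolution after zero-padding:
N_padded = 512 * 8 = 4096
df = fs / N_padded
   = 8000 / 4096
   = 1.9531 Hz

1.9531 Hz


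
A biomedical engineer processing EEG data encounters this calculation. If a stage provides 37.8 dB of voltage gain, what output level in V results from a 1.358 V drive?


Output voltage from dB gain:
V_out = V_in * 10^(gain_dB / 20)
      = 1.358 * 10^(37.8 / 20)
      = 1.358 * 77.624712
      = 105.4144 V

105.4144 V


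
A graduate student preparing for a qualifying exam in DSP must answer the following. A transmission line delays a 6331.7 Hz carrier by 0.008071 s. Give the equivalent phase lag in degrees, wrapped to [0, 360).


Phase shift from frequency and time delay:
phi = 360 * f * t_delay
    = 360 * 6331.7 * 0.008071
    = 18397.13 degrees
    mod 360 = 37.13 degrees

37.13 degrees


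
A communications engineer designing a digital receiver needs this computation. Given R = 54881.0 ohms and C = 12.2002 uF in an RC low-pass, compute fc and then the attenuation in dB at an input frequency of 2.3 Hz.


Step 1 — cutoff frequency:
fc = 1 / (2*pi*R*C)
C = 12.2002 uF = 1.22002e-05 F
fc = 1 / (2*pi*54881.0*1.22002e-05)
   = 0.237701 Hz

Step 2 — magnitude at f = 2.3 Hz:
|H(f)| = 1 / sqrt(1 + (f/fc)^2)
f/fc = 2.3 / 0.237701 = 9.676022
|H| = 1 / sqrt(1 + 93.625402) = 0.1028007
|H|_dB = 20*log10(0.1028007) = -19.76 dB

fc = 0.237701 Hz; |H(2.3 Hz)| = -19.76 dB


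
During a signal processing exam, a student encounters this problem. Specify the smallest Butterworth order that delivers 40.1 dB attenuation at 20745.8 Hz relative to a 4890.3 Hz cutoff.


Butterworth filter order formula:
n = log10(10^(A/10) - 1) / (2 * log10(f_stop/f_pass))
10^(40.1/10) - 1 = 10231.9299
f_stop/f_pass = 20745.8 / 4890.3 = 4.2422
n = 3.1947 -> ceil = 4

4


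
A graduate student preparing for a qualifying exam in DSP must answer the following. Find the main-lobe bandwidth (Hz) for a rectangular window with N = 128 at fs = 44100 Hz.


Main lobe width for a rectangular window:
Width = 2 * fs / N
      = 2 * 44100 / 128
      = 88200 / 128
      = 689.062 Hz

689.062 Hz


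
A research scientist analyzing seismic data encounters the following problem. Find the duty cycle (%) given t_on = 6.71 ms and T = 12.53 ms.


Duty cycle as a percentage:
DC = (t_on / T) * 100
   = (6.71 / 12.53) * 100
   = 0.535515 * 100
   = 53.55 %

53.55 %


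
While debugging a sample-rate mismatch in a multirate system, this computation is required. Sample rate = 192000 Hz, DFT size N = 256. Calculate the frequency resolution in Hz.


DFT frequency resolution:
df = fs / N
   = 192000 / 256
   = 750.0 Hz

750.0 Hz


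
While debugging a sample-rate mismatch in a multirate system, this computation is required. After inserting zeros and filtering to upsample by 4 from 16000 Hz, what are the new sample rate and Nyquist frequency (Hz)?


Step 1 — output sample rate after interpolation by L:
fs_out = L * fs_in = 4 * 16000 = 64000 Hz

Step 2 — Nyquist frequency of the output stream:
f_Nyq = fs_out / 2 = 64000 / 2 = 32000.0 Hz

fs_out = 64000 Hz; f_Nyquist = 32000.0 Hz


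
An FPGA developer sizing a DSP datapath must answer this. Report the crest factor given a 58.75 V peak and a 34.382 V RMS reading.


Crest factor is the ratio of peak to RMS:
CF = V_peak / V_rms
   = 58.75 / 34.382
   = 1.7087

1.7087


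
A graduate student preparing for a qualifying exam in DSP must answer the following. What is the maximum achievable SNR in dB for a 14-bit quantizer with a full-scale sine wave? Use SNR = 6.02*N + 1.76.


Theoretical SNR for a full-scale sinusoid:
SNR = 6.02 * N + 1.76
    = 6.02 * 14 + 1.76
    = 84.28 + 1.76
    = 86.04 dB

86.04 dB


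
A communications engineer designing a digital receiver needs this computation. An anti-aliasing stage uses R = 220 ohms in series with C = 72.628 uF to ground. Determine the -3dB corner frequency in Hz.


Cutoff frequency of a first-order RC filter:
fc = 1 / (2 * pi * R * C)
C = 72.628 uF = 7.2628e-05 F
fc = 1 / (2 * pi * 220 * 7.2628e-05)
   = 1 / 0.10039374014776
   = 9.96078 Hz

9.96078 Hz


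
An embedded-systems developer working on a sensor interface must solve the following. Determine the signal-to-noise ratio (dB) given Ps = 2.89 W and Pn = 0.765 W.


SNR in decibels:
SNR = 10 * log10(Ps / Pn)
    = 10 * log10(2.89 / 0.765)
    = 10 * log10(3.7778)
    = 10 * 0.5772
    = 5.77 dB

5.77 dB


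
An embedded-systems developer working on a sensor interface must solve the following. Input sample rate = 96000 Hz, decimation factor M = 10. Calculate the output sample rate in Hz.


Decimation reduces the sample rate:
fs_out = fs_in / M
       = 96000 / 10
       = 9600.0 Hz

9600.0 Hz


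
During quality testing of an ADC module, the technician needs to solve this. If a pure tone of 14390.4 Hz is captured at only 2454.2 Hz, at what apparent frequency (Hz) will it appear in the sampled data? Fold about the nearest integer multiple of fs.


Compute the nearest integer multiple of fs to the signal:
n = round(14390.4 / 2454.2) = 6
f_alias = |14390.4 - 6 * 2454.2|
        = |14390.4 - 14725.2|
        = 334.8 Hz

334.8


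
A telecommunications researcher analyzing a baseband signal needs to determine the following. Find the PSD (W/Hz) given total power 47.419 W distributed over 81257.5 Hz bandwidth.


Power spectral density:
PSD = P / BW
    = 47.419 / 81257.5
    = 0.00058356 W/Hz

0.00058356 W/Hz


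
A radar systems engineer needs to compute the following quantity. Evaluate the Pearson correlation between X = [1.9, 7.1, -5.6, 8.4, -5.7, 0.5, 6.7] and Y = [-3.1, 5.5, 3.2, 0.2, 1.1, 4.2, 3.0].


Pearson correlation coefficient (population):
r = cov(X,Y) / (std(X) * std(Y))
Mean X = 1.9, Mean Y = 2.0143
Cov(X,Y) = 0.865714
Std(X) = 5.455011, Std(Y) = 2.661594
r = 0.0596

0.0596


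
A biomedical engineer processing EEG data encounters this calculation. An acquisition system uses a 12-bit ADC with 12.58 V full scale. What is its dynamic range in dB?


Dynamic range from full-scale to LSB:
V_min = V_max / 2^bits = 12.58 / 2^12
DR = 20 * log10(V_max / V_min)
   = 20 * log10(2^12)
   = 20 * 12 * log10(2)
   = 72.25 dB

72.25 dB


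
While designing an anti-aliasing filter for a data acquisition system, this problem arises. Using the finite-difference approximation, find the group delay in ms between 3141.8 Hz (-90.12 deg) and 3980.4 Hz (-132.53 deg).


Group delay from phase difference:
tau = -d(phi)/d(omega)
d(phi) = -42.41 deg = -0.740194 rad
d(omega) = 2*pi*(3980.4 - 3141.8) = 5269.0792 rad/s
tau = -(-0.740194) / 5269.0792
    = 0.1405 ms

0.1405 ms


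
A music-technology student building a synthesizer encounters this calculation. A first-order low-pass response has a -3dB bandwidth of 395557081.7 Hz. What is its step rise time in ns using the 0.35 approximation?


Rise time from bandwidth relationship:
tr = 0.35 / BW
   = 0.35 / 395557081.7
   = 8.848280468e-10 s
   = 0.8848 ns

0.8848 ns


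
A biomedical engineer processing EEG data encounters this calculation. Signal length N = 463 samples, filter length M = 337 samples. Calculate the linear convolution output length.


Linear convolution output length:
L = N + M - 1
  = 463 + 337 - 1
  = 799 samples

799


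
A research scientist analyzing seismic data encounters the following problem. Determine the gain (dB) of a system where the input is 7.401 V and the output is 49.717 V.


Voltage gain in dB:
G = 20 * log10(Vout / Vin)
  = 20 * log10(49.717 / 7.401)
  = 20 * log10(6.717606)
  = 20 * 0.827215
  = 16.54 dB

16.54 dB


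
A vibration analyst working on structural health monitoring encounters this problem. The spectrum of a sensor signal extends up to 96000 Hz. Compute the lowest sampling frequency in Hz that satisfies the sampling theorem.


The Nyquist rate is twice the maximum frequency component.
fs_min = 2 * fmax
      = 2 * 96000
      = 192000 Hz

192000


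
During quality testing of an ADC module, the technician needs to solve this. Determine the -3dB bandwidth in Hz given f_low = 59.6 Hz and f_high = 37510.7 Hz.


Bandwidth is the difference of -3dB frequencies:
BW = f_high - f_low
   = 37510.7 - 59.6
   = 37451.1 Hz

37451.1 Hz


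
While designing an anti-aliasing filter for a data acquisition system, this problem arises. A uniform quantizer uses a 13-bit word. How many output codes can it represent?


Number of quantization levels = 2^N
= 2^13
= 8192

8192


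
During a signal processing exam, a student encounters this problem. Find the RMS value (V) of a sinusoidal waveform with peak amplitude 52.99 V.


RMS voltage for a sinusoidal waveform:
V_rms = V_peak / sqrt(2)
      = 52.99 / 1.414214
      = 37.47 V

37.47 V


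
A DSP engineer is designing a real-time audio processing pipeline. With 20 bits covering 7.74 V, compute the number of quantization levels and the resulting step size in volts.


Step 1 — number of quantization levels:
L = 2^N = 2^20 = 1048576

Step 2 — LSB step size:
delta = Vfs / L
      = 7.74 / 1048576
      = 7.38e-06 V

Levels = 1048576; step size = 7.38e-06 V


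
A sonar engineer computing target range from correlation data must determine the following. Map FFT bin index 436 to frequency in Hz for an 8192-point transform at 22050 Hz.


Frequency of DFT bin k:
f_k = k * fs / N
    = 436 * 22050 / 8192
    = 9613800 / 8192
    = 1173.56 Hz

1173.56 Hz


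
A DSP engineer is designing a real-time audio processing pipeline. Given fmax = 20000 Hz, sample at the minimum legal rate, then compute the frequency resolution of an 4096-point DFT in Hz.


Step 1 — Nyquist sampling rate:
fs = 2 * fmax = 2 * 20000 = 40000 Hz

Step 2 — DFT bin spacing:
df = fs / N = 40000 / 4096 = 9.7656 Hz

9.7656 Hz


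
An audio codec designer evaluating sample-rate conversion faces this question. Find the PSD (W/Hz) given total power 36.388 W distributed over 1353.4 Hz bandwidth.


Power spectral density:
PSD = P / BW
    = 36.388 / 1353.4
    = 0.02688636 W/Hz

0.02688636 W/Hz


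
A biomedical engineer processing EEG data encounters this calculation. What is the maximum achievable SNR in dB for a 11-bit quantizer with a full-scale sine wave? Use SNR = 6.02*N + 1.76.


Theoretical SNR for a full-scale sinusoid:
SNR = 6.02 * N + 1.76
    = 6.02 * 11 + 1.76
    = 66.22 + 1.76
    = 67.98 dB

67.98 dB


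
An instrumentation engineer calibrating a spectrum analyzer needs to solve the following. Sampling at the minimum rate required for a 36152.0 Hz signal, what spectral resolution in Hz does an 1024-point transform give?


Step 1 — Nyquist sampling rate:
fs = 2 * fmax = 2 * 36152.0 = 72304.0 Hz

Step 2 — DFT bin spacing:
df = fs / N = 72304.0 / 1024 = 70.6094 Hz

70.6094 Hz


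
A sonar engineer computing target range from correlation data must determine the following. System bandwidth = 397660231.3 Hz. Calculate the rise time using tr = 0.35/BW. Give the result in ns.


Rise time from bandwidth relationship:
tr = 0.35 / BW
   = 0.35 / 397660231.3
   = 8.80148359e-10 s
   = 0.8801 ns

0.8801 ns


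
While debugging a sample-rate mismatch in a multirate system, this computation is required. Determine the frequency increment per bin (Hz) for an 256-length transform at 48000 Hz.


DFT frequency resolution:
df = fs / N
   = 48000 / 256
   = 187.5 Hz

187.5 Hz


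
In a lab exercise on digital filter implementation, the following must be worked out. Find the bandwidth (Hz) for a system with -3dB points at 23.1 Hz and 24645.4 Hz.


Bandwidth is the difference of -3dB frequencies:
BW = f_high - f_low
   = 24645.4 - 23.1
   = 24622.3 Hz

24622.3 Hz


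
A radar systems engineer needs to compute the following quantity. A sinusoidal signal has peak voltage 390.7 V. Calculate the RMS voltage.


RMS voltage for a sinusoidal waveform:
V_rms = V_peak / sqrt(2)
      = 390.7 / 1.414214
      = 276.267 V

276.267 V


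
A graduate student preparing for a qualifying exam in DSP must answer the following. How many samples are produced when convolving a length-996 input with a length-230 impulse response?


Linear convolution output length:
L = N + M - 1
  = 996 + 230 - 1
  = 1225 samples

1225


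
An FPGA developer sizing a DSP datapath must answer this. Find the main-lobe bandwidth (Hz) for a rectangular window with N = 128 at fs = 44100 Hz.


Main lobe width for a rectangular window:
Width = 2 * fs / N
      = 2 * 44100 / 128
      = 88200 / 128
      = 689.062 Hz

689.062 Hz


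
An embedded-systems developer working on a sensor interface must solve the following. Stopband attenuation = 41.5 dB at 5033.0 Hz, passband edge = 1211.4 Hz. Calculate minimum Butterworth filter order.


Butterworth filter order formula:
n = log10(10^(A/10) - 1) / (2 * log10(f_stop/f_pass))
10^(41.5/10) - 1 = 14124.3754
f_stop/f_pass = 5033.0 / 1211.4 = 4.1547
n = 3.3547 -> ceil = 4

4


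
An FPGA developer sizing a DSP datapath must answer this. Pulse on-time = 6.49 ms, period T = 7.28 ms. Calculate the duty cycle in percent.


Duty cycle as a percentage:
DC = (t_on / T) * 100
   = (6.49 / 7.28) * 100
   = 0.891484 * 100
   = 89.15 %

89.15 %


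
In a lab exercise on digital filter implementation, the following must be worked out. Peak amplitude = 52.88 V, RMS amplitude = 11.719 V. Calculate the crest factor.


Crest factor is the ratio of peak to RMS:
CF = V_peak / V_rms
   = 52.88 / 11.719
   = 4.5123

4.5123


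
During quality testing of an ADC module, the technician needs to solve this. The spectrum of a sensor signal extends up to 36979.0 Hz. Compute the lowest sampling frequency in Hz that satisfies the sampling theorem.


The Nyquist rate is twice the maximum frequency component.
fs_min = 2 * fmax
      = 2 * 36979.0
      = 73958.0 Hz

73958.0


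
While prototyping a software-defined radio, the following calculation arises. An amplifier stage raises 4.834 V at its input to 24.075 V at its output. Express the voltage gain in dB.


Voltage gain in dB:
G = 20 * log10(Vout / Vin)
  = 20 * log10(24.075 / 4.834)
  = 20 * log10(4.980348)
  = 20 * 0.69726
  = 13.95 dB

13.95 dB


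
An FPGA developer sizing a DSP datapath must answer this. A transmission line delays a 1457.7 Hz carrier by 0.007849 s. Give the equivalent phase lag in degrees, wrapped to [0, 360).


Phase shift from frequency and time delay:
phi = 360 * f * t_delay
    = 360 * 1457.7 * 0.007849
    = 4118.94 degrees
    mod 360 = 158.94 degrees

158.94 degrees


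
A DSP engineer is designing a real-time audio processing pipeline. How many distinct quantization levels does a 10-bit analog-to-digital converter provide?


Number of quantization levels = 2^N
= 2^10
= 1024

1024


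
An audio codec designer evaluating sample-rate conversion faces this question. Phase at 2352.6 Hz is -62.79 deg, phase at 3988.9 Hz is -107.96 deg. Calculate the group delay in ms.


Group delay from phase difference:
tau = -d(phi)/d(omega)
d(phi) = -45.17 deg = -0.788365 rad
d(omega) = 2*pi*(3988.9 - 2352.6) = 10281.1761 rad/s
tau = -(-0.788365) / 10281.1761
    = 0.0767 ms

0.0767 ms


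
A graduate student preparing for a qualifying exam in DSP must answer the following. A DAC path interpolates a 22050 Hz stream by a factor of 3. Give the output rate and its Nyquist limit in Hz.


Step 1 — output sample rate after interpolation by L:
fs_out = L * fs_in = 3 * 22050 = 66150 Hz

Step 2 — Nyquist frequency of the output stream:
f_Nyq = fs_out / 2 = 66150 / 2 = 33075.0 Hz

fs_out = 66150 Hz; f_Nyquist = 33075.0 Hz


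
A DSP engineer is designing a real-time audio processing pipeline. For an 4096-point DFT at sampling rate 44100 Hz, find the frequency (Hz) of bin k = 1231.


Frequency of DFT bin k:
f_k = k * fs / N
    = 1231 * 44100 / 4096
    = 54287100 / 4096
    = 13253.687 Hz

13253.687 Hz


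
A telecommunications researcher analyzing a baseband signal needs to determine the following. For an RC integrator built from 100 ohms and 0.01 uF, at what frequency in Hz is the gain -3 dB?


Cutoff frequency of a first-order RC filter:
fc = 1 / (2 * pi * R * C)
C = 0.01 uF = 1e-08 F
fc = 1 / (2 * pi * 100 * 1e-08)
   = 1 / 6.2831853071796e-06
   = 159154.943092 Hz

159154.943092 Hz


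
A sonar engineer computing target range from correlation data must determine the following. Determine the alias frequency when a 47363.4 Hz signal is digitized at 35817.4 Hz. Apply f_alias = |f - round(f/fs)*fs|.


Compute the nearest integer multiple of fs to the signal:
n = round(47363.4 / 35817.4) = 1
f_alias = |47363.4 - 1 * 35817.4|
        = |47363.4 - 35817.4|
        = 11546.0 Hz

11546.0


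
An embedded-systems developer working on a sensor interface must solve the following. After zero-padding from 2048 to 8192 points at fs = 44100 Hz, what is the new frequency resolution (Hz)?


Frequency resolution after zero-padding:
N_padded = 2048 * 4 = 8192
df = fs / N_padded
   = 44100 / 8192
   = 5.3833 Hz

5.3833 Hz


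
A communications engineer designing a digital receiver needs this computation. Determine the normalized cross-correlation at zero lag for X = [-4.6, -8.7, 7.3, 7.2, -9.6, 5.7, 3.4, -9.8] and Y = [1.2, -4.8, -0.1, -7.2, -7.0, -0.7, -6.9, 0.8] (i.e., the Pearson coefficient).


Pearson correlation coefficient (population):
r = cov(X,Y) / (std(X) * std(Y))
Mean X = -1.1375, Mean Y = -3.0875
Cov(X,Y) = -1.564531
Std(X) = 7.279069, Std(Y) = 3.496583
r = -0.0615

-0.0615


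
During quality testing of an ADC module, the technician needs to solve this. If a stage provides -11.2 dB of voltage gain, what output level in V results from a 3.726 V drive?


Output voltage from dB gain:
V_out = V_in * 10^(gain_dB / 20)
      = 3.726 * 10^(-11.2 / 20)
      = 3.726 * 0.275423
      = 1.0262 V

1.0262 V


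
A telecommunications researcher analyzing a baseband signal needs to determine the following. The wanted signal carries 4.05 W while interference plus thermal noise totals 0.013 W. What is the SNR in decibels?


SNR in decibels:
SNR = 10 * log10(Ps / Pn)
    = 10 * log10(4.05 / 0.013)
    = 10 * log10(311.5385)
    = 10 * 2.4935
    = 24.94 dB

24.94 dB


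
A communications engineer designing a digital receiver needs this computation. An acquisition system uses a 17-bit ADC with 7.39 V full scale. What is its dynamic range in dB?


Dynamic range from full-scale to LSB:
V_min = V_max / 2^bits = 7.39 / 2^17
DR = 20 * log10(V_max / V_min)
   = 20 * log10(2^17)
   = 20 * 17 * log10(2)
   = 102.35 dB

102.35 dB


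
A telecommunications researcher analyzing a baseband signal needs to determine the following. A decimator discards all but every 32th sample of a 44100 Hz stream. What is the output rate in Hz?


Decimation reduces the sample rate:
fs_out = fs_in / M
       = 44100 / 32
       = 1378.125 Hz

1378.125 Hz


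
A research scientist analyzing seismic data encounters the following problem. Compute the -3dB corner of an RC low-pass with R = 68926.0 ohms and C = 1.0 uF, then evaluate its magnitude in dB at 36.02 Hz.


Step 1 — cutoff frequency:
fc = 1 / (2*pi*R*C)
C = 1.0 uF = 1e-06 F
fc = 1 / (2*pi*68926.0*1e-06)
   = 2.30907 Hz

Step 2 — magnitude at f = 36.02 Hz:
|H(f)| = 1 / sqrt(1 + (f/fc)^2)
f/fc = 36.02 / 2.30907 = 15.599354
|H| = 1 / sqrt(1 + 243.339845) = 0.0639739
|H|_dB = 20*log10(0.0639739) = -23.88 dB

fc = 2.30907 Hz; |H(36.02 Hz)| = -23.88 dB


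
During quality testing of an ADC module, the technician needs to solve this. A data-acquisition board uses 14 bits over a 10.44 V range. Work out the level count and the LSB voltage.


Step 1 — number of quantization levels:
L = 2^N = 2^14 = 16384

Step 2 — LSB step size:
delta = Vfs / L
      = 10.44 / 16384
      = 0.00063721 V

Levels = 16384; step size = 0.00063721 V


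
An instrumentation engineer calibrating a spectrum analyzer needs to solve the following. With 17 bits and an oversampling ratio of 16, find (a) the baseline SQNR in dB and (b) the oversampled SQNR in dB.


Step 1 — baseline SQNR at Nyquist:
SQNR_base = 6.02*N + 1.76
          = 6.02*17 + 1.76
          = 104.1 dB

Step 2 — oversampling processing gain:
G = 10*log10(OSR) = 10*log10(16) = 12.04 dB

Step 3 — total:
SQNR_total = 104.1 + 12.04 = 116.14 dB

Base SQNR = 104.1 dB; oversampled SQNR = 116.14 dB


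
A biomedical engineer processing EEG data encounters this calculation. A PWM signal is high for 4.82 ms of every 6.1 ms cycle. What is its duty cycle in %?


Duty cycle as a percentage:
DC = (t_on / T) * 100
   = (4.82 / 6.1) * 100
   = 0.790164 * 100
   = 79.02 %

79.02 %


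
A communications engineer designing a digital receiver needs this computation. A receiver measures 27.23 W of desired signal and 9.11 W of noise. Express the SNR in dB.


SNR in decibels:
SNR = 10 * log10(Ps / Pn)
    = 10 * log10(27.23 / 9.11)
    = 10 * log10(2.989)
    = 10 * 0.4755
    = 4.76 dB

4.76 dB


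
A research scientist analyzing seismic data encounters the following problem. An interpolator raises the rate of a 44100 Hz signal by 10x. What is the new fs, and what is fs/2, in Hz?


Step 1 — output sample rate after interpolation by L:
fs_out = L * fs_in = 10 * 44100 = 441000 Hz

Step 2 — Nyquist frequency of the output stream:
f_Nyq = fs_out / 2 = 441000 / 2 = 220500.0 Hz

fs_out = 441000 Hz; f_Nyquist = 220500.0 Hz


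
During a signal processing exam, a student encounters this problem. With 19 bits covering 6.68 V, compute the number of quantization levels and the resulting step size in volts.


Step 1 — number of quantization levels:
L = 2^N = 2^19 = 524288

Step 2 — LSB step size:
delta = Vfs / L
      = 6.68 / 524288
      = 1.274e-05 V

Levels = 524288; step size = 1.274e-05 V


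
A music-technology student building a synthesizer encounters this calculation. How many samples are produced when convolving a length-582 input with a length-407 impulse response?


Linear convolution output length:
L = N + M - 1
  = 582 + 407 - 1
  = 988 samples

988


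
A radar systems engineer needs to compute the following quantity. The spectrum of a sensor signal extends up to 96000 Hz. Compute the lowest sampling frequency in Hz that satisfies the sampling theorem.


The Nyquist rate is twice the maximum frequency component.
fs_min = 2 * fmax
      = 2 * 96000
      = 192000 Hz

192000


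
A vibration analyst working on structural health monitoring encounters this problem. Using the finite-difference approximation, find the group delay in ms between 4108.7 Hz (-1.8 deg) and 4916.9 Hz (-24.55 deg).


Group delay from phase difference:
tau = -d(phi)/d(omega)
d(phi) = -22.75 deg = -0.397062 rad
d(omega) = 2*pi*(4916.9 - 4108.7) = 5078.0704 rad/s
tau = -(-0.397062) / 5078.0704
    = 0.0782 ms

0.0782 ms


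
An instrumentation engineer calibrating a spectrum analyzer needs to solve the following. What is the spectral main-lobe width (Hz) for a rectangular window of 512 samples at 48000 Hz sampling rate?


Main lobe width for a rectangular window:
Width = 2 * fs / N
      = 2 * 48000 / 512
      = 96000 / 512
      = 187.5 Hz

187.5 Hz


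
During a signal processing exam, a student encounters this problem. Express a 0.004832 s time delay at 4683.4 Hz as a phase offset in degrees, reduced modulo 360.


Phase shift from frequency and time delay:
phi = 360 * f * t_delay
    = 360 * 4683.4 * 0.004832
    = 8146.87 degrees
    mod 360 = 226.87 degrees

226.87 degrees


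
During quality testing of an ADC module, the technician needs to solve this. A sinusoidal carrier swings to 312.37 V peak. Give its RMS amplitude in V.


RMS voltage for a sinusoidal waveform:
V_rms = V_peak / sqrt(2)
      = 312.37 / 1.414214
      = 220.879 V

220.879 V


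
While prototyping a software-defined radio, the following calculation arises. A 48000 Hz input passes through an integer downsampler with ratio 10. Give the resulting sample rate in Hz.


Decimation reduces the sample rate:
fs_out = fs_in / M
       = 48000 / 10
       = 4800.0 Hz

4800.0 Hz


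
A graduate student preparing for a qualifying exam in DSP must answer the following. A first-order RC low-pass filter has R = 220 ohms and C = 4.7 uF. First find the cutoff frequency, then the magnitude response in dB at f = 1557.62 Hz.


Step 1 — cutoff frequency:
fc = 1 / (2*pi*R*C)
C = 4.7 uF = 4.7e-06 F
fc = 1 / (2*pi*220*4.7e-06)
   = 153.922 Hz

Step 2 — magnitude at f = 1557.62 Hz:
|H(f)| = 1 / sqrt(1 + (f/fc)^2)
f/fc = 1557.62 / 153.922 = 10.119541
|H| = 1 / sqrt(1 + 102.40511) = 0.0983397
|H|_dB = 20*log10(0.0983397) = -20.15 dB

fc = 153.922 Hz; |H(1557.62 Hz)| = -20.15 dB


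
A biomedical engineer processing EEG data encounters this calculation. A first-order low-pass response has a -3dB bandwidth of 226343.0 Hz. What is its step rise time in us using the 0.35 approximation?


Rise time from bandwidth relationship:
tr = 0.35 / BW
   = 0.35 / 226343.0
   = 1.546325709e-06 s
   = 1.5463 us

1.5463 us


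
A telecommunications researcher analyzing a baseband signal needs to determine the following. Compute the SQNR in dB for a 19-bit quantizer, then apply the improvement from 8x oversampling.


Step 1 — baseline SQNR at Nyquist:
SQNR_base = 6.02*N + 1.76
          = 6.02*19 + 1.76
          = 116.14 dB

Step 2 — oversampling processing gain:
G = 10*log10(OSR) = 10*log10(8) = 9.03 dB

Step 3 — total:
SQNR_total = 116.14 + 9.03 = 125.17 dB

Base SQNR = 116.14 dB; oversampled SQNR = 125.17 dB


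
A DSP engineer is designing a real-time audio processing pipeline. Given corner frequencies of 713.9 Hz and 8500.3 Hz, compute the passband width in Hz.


Bandwidth is the difference of -3dB frequencies:
BW = f_high - f_low
   = 8500.3 - 713.9
   = 7786.4 Hz

7786.4 Hz


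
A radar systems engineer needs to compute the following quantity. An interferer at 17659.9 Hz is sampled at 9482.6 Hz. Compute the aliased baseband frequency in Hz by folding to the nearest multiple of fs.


Compute the nearest integer multiple of fs to the signal:
n = round(17659.9 / 9482.6) = 2
f_alias = |17659.9 - 2 * 9482.6|
        = |17659.9 - 18965.2|
        = 1305.3 Hz

1305.3


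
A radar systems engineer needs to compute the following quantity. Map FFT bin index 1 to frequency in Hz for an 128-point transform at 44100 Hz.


Frequency of DFT bin k:
f_k = k * fs / N
    = 1 * 44100 / 128
    = 44100 / 128
    = 344.531 Hz

344.531 Hz


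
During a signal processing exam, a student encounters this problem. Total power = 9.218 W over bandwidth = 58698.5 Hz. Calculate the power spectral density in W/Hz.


Power spectral density:
PSD = P / BW
    = 9.218 / 58698.5
    = 0.00015704 W/Hz

0.00015704 W/Hz


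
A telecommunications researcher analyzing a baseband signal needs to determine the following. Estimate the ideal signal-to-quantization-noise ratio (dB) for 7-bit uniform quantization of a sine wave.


Theoretical SNR for a full-scale sinusoid:
SNR = 6.02 * N + 1.76
    = 6.02 * 7 + 1.76
    = 42.14 + 1.76
    = 43.9 dB

43.9 dB


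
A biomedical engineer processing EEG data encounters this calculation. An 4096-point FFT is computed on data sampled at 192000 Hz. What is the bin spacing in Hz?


DFT frequency resolution:
df = fs / N
   = 192000 / 4096
   = 46.875 Hz

46.875 Hz


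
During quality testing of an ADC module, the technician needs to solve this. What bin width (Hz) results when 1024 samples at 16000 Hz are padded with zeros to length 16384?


Frequency resolution after zero-padding:
N_padded = 1024 * 16 = 16384
df = fs / N_padded
   = 16000 / 16384
   = 0.9766 Hz

0.9766 Hz


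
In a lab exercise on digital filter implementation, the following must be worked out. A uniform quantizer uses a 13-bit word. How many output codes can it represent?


Number of quantization levels = 2^N
= 2^13
= 8192

8192


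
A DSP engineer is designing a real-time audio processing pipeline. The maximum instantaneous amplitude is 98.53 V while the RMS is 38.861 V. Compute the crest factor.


Crest factor is the ratio of peak to RMS:
CF = V_peak / V_rms
   = 98.53 / 38.861
   = 2.5354

2.5354


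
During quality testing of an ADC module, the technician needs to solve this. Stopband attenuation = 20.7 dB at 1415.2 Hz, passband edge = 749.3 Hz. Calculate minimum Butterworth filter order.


Butterworth filter order formula:
n = log10(10^(A/10) - 1) / (2 * log10(f_stop/f_pass))
10^(20.7/10) - 1 = 116.4898
f_stop/f_pass = 1415.2 / 749.3 = 1.8887
n = 3.7411 -> ceil = 4

4


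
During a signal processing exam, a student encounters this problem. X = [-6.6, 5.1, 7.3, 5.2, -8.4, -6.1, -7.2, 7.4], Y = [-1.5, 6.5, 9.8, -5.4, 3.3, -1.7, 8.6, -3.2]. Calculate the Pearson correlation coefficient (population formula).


Pearson correlation coefficient (population):
r = cov(X,Y) / (std(X) * std(Y))
Mean X = -0.4125, Mean Y = 2.05
Cov(X,Y) = -1.209375
Std(X) = 6.73525, Std(Y) = 5.40902
r = -0.0332

-0.0332


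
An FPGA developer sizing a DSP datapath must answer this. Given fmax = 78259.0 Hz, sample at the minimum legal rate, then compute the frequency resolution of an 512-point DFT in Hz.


Step 1 — Nyquist sampling rate:
fs = 2 * fmax = 2 * 78259.0 = 156518.0 Hz

Step 2 — DFT bin spacing:
df = fs / N = 156518.0 / 512 = 305.6992 Hz

305.6992 Hz


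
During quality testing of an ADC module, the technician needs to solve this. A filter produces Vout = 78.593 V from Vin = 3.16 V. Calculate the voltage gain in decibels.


Voltage gain in dB:
G = 20 * log10(Vout / Vin)
  = 20 * log10(78.593 / 3.16)
  = 20 * log10(24.871203)
  = 20 * 1.395697
  = 27.91 dB

27.91 dB


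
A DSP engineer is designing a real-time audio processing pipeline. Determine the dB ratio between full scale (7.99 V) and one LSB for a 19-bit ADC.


Dynamic range from full-scale to LSB:
V_min = V_max / 2^bits = 7.99 / 2^19
DR = 20 * log10(V_max / V_min)
   = 20 * log10(2^19)
   = 20 * 19 * log10(2)
   = 114.39 dB

114.39 dB


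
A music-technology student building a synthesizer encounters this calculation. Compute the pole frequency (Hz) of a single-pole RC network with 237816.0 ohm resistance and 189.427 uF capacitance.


Cutoff frequency of a first-order RC filter:
fc = 1 / (2 * pi * R * C)
C = 189.427 uF = 0.000189427 F
fc = 1 / (2 * pi * 237816.0 * 0.000189427)
   = 1 / 283.04977876803
   = 0.003533 Hz

0.003533 Hz


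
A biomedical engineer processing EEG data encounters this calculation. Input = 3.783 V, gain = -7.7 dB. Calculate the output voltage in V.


Output voltage from dB gain:
V_out = V_in * 10^(gain_dB / 20)
      = 3.783 * 10^(-7.7 / 20)
      = 3.783 * 0.412098
      = 1.559 V

1.559 V


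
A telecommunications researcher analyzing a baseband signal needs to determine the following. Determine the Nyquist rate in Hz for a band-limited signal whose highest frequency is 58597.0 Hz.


The Nyquist rate is twice the maximum frequency component.
fs_min = 2 * fmax
      = 2 * 58597.0
      = 117194.0 Hz

117194.0


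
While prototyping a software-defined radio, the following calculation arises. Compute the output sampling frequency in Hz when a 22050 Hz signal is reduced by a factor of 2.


Decimation reduces the sample rate:
fs_out = fs_in / M
       = 22050 / 2
       = 11025.0 Hz

11025.0 Hz


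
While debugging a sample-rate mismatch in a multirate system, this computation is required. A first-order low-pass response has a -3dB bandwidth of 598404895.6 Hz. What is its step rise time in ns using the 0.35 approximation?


Rise time from bandwidth relationship:
tr = 0.35 / BW
   = 0.35 / 598404895.6
   = 5.848882631e-10 s
   = 0.5849 ns

0.5849 ns


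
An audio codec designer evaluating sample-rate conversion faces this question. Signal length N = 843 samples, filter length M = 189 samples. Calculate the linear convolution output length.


Linear convolution output length:
L = N + M - 1
  = 843 + 189 - 1
  = 1031 samples

1031


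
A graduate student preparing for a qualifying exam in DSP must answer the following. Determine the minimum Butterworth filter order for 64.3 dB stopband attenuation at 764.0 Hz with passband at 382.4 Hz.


Butterworth filter order formula:
n = log10(10^(A/10) - 1) / (2 * log10(f_stop/f_pass))
10^(64.3/10) - 1 = 2691533.8039
f_stop/f_pass = 764.0 / 382.4 = 1.9979
n = 10.6961 -> ceil = 11

11


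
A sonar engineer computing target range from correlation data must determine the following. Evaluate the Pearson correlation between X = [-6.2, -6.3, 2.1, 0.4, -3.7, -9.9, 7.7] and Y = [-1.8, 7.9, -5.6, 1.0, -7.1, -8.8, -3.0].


Pearson correlation coefficient (population):
r = cov(X,Y) / (std(X) * std(Y))
Mean X = -2.2714, Mean Y = -2.4857
Cov(X,Y) = 0.113878
Std(X) = 5.575127, Std(Y) = 5.231888
r = 0.0039

0.0039


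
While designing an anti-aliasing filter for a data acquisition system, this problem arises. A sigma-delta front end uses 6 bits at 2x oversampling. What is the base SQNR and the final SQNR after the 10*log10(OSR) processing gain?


Step 1 — baseline SQNR at Nyquist:
SQNR_base = 6.02*N + 1.76
          = 6.02*6 + 1.76
          = 37.88 dB

Step 2 — oversampling processing gain:
G = 10*log10(OSR) = 10*log10(2) = 3.01 dB

Step 3 — total:
SQNR_total = 37.88 + 3.01 = 40.89 dB

Base SQNR = 37.88 dB; oversampled SQNR = 40.89 dB


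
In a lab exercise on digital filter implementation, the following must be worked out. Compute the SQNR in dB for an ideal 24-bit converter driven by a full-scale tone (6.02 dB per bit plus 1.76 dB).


Theoretical SNR for a full-scale sinusoid:
SNR = 6.02 * N + 1.76
    = 6.02 * 24 + 1.76
    = 144.48 + 1.76
    = 146.24 dB

146.24 dB


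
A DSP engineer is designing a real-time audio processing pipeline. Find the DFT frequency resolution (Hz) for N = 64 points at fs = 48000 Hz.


DFT frequency resolution:
df = fs / N
   = 48000 / 64
   = 750.0 Hz

750.0 Hz


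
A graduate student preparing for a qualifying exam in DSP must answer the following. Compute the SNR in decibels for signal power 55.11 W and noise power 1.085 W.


SNR in decibels:
SNR = 10 * log10(Ps / Pn)
    = 10 * log10(55.11 / 1.085)
    = 10 * log10(50.7926)
    = 10 * 1.7058
    = 17.06 dB

17.06 dB


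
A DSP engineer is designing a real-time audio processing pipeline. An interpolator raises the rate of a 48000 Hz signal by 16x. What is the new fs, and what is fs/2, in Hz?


Step 1 — output sample rate after interpolation by L:
fs_out = L * fs_in = 16 * 48000 = 768000 Hz

Step 2 — Nyquist frequency of the output stream:
f_Nyq = fs_out / 2 = 768000 / 2 = 384000.0 Hz

fs_out = 768000 Hz; f_Nyquist = 384000.0 Hz


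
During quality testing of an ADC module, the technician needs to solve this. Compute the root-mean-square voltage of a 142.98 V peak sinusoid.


RMS voltage for a sinusoidal waveform:
V_rms = V_peak / sqrt(2)
      = 142.98 / 1.414214
      = 101.102 V

101.102 V


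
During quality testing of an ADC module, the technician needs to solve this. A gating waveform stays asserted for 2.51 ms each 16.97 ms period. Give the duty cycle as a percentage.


Duty cycle as a percentage:
DC = (t_on / T) * 100
   = (2.51 / 16.97) * 100
   = 0.147908 * 100
   = 14.79 %

14.79 %


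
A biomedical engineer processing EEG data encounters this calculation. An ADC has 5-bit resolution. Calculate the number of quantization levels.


Number of quantization levels = 2^N
= 2^5
= 32

32


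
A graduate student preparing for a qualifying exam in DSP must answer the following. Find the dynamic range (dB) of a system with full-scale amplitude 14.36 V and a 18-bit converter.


Dynamic range from full-scale to LSB:
V_min = V_max / 2^bits = 14.36 / 2^18
DR = 20 * log10(V_max / V_min)
   = 20 * log10(2^18)
   = 20 * 18 * log10(2)
   = 108.37 dB

108.37 dB


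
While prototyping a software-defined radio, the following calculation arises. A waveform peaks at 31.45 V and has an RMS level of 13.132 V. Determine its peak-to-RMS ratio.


Crest factor is the ratio of peak to RMS:
CF = V_peak / V_rms
   = 31.45 / 13.132
   = 2.3949

2.3949


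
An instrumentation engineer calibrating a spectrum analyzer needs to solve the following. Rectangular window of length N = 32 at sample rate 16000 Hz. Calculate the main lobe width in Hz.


Main lobe width for a rectangular window:
Width = 2 * fs / N
      = 2 * 16000 / 32
      = 32000 / 32
      = 1000.0 Hz

1000.0 Hz


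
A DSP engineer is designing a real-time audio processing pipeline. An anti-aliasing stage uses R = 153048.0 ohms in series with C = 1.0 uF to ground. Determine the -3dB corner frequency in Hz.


Cutoff frequency of a first-order RC filter:
fc = 1 / (2 * pi * R * C)
C = 1.0 uF = 1e-06 F
fc = 1 / (2 * pi * 153048.0 * 1e-06)
   = 1 / 0.96162894489322
   = 1.039902 Hz

1.039902 Hz


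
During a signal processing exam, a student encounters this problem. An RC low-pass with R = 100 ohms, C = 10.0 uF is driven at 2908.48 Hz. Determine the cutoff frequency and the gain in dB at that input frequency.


Step 1 — cutoff frequency:
fc = 1 / (2*pi*R*C)
C = 10.0 uF = 1e-05 F
fc = 1 / (2*pi*100*1e-05)
   = 159.155 Hz

Step 2 — magnitude at f = 2908.48 Hz:
|H(f)| = 1 / sqrt(1 + (f/fc)^2)
f/fc = 2908.48 / 159.155 = 18.274512
|H| = 1 / sqrt(1 + 333.957789) = 0.0546393
|H|_dB = 20*log10(0.0546393) = -25.25 dB

fc = 159.155 Hz; |H(2908.48 Hz)| = -25.25 dB


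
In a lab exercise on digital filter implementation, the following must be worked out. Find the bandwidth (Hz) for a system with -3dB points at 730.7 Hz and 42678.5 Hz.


Bandwidth is the difference of -3dB frequencies:
BW = f_high - f_low
   = 42678.5 - 730.7
   = 41947.8 Hz

41947.8 Hz


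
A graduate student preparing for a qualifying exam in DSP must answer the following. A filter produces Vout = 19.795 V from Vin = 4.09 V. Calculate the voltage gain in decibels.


Voltage gain in dB:
G = 20 * log10(Vout / Vin)
  = 20 * log10(19.795 / 4.09)
  = 20 * log10(4.839853)
  = 20 * 0.684832
  = 13.7 dB

13.7 dB


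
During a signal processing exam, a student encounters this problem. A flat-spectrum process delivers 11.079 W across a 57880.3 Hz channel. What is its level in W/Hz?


Power spectral density:
PSD = P / BW
    = 11.079 / 57880.3
    = 0.00019141 W/Hz

0.00019141 W/Hz


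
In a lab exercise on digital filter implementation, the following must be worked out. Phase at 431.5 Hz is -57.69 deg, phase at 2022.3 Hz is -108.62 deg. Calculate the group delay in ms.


Group delay from phase difference:
tau = -d(phi)/d(omega)
d(phi) = -50.93 deg = -0.888896 rad
d(omega) = 2*pi*(2022.3 - 431.5) = 9995.2912 rad/s
tau = -(-0.888896) / 9995.2912
    = 0.0889 ms

0.0889 ms


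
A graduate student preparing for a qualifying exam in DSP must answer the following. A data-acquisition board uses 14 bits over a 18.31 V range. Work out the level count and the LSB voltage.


Step 1 — number of quantization levels:
L = 2^N = 2^14 = 16384

Step 2 — LSB step size:
delta = Vfs / L
      = 18.31 / 16384
      = 0.00111755 V

Levels = 16384; step size = 0.00111755 V


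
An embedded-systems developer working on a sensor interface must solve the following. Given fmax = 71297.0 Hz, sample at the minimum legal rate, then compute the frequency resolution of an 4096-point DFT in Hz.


Step 1 — Nyquist sampling rate:
fs = 2 * fmax = 2 * 71297.0 = 142594.0 Hz

Step 2 — DFT bin spacing:
df = fs / N = 142594.0 / 4096 = 34.813 Hz

34.813 Hz
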